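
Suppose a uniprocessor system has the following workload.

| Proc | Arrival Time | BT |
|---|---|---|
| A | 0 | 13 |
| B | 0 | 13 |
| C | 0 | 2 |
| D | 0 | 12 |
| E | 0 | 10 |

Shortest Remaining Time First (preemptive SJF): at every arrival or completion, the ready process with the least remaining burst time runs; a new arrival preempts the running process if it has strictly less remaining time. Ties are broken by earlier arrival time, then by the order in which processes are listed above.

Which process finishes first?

C

Gantt: | C 0-2 | E 2-12 | D 12-24 | A 24-37 | B 37-50 |
Completion: A=37  B=50  C=2  D=24  E=12
Finish order: C → E → D → A → B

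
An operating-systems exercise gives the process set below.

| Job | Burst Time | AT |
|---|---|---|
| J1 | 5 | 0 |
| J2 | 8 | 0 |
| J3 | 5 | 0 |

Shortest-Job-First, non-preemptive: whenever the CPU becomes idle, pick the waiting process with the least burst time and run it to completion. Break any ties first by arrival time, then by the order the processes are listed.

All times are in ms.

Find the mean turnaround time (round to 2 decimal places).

11.00

Schedule: | J1 0-5 | J3 5-10 | J2 10-18 |
Completion: J1=5  J2=18  J3=10
Turnaround (C−A): J1=5  J2=18  J3=10
Turnaround times: J1=5, J2=18, J3=10
Average turnaround = (5+18+10) / 3 = 33/3 = 11.00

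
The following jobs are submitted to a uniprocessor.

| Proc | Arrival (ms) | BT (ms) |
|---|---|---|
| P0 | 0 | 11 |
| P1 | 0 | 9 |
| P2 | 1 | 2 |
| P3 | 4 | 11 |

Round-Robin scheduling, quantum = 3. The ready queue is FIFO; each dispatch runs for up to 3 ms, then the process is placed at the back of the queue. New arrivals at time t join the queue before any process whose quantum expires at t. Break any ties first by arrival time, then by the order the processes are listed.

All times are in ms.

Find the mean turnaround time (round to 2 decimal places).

22.50

Gantt: | P0 0-3 | P1 3-6 | P2 6-8 | P0 8-11 | P3 11-14 | P1 14-17 | P0 17-20 | P3 20-23 | P1 23-26 | P0 26-28 | P3 28-33 |
Completion: P0=28  P1=26  P2=8  P3=33
Turnaround times: P0=28, P1=26, P2=7, P3=29
Average turnaround = (28+26+7+29) / 4 = 90/4 = 22.50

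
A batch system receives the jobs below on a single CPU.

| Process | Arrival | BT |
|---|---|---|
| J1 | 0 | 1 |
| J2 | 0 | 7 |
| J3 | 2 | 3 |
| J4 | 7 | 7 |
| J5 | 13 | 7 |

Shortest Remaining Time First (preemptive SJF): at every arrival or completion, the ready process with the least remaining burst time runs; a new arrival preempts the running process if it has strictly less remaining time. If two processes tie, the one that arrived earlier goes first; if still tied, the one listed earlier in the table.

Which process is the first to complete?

Gantt: | J1 0-1 | J2 1-2 | J3 2-5 | J2 5-11 | J4 11-18 | J5 18-25 |
Completion: J1=1  J2=11  J3=5  J4=18  J5=25
Finish order: J1 → J3 → J2 → J4 → J5

J1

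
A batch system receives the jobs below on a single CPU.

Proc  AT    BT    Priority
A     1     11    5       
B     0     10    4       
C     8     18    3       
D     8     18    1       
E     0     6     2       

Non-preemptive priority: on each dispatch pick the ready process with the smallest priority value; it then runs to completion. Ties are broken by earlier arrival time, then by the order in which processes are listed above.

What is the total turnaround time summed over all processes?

Gantt: | E 0-6 | B 6-16 | D 16-34 | C 34-52 | A 52-63 |
Completion: A=63  B=16  C=52  D=34  E=6
Turnaround = completion − arrival: A=62, B=16, C=44, D=26, E=6
Total turnaround = 62 + 16 + 44 + 26 + 6 = 154

154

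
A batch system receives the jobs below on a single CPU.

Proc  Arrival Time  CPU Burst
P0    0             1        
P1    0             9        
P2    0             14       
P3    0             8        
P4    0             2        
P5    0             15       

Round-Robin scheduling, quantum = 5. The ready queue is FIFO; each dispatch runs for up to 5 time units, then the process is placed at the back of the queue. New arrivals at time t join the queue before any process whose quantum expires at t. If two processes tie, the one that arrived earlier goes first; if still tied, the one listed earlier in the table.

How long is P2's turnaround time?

Timeline: | P0 0-1 | P1 1-6 | P2 6-11 | P3 11-16 | P4 16-18 | P5 18-23 | P1 23-27 | P2 27-32 | P3 32-35 | P5 35-40 | P2 40-44 | P5 44-49 |
Completion: P0=1  P1=27  P2=44  P3=35  P4=18  P5=49
Turnaround (C−A): P0=1  P1=27  P2=44  P3=35  P4=18  P5=49
Turnaround(P2) = completion − arrival = 44 − 0 = 44

44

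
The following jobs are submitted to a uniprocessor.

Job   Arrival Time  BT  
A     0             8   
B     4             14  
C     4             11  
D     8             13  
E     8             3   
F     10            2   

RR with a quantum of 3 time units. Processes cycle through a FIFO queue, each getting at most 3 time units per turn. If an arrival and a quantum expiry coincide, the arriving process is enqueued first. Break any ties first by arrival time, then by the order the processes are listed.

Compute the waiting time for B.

Gantt: | A 0-6 | B 6-9 | C 9-12 | A 12-14 | D 14-17 | E 17-20 | B 20-23 | F 23-25 | C 25-28 | D 28-31 | B 31-34 | C 34-37 | D 37-40 | B 40-43 | C 43-45 | D 45-48 | B 48-50 | D 50-51 |
Completion: A=14  B=50  C=45  D=51  E=20  F=25
Turnaround (C−A): A=14  B=46  C=41  D=43  E=12  F=15
Waiting(B) = turnaround − burst = 46 − 14 = 32

32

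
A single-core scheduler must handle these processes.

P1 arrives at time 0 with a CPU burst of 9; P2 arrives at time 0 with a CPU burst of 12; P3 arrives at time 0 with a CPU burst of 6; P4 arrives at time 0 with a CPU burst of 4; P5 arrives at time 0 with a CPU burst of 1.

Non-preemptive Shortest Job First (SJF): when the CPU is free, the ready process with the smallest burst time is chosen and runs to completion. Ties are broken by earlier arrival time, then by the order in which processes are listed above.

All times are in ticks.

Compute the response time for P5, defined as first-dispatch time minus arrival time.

0

Gantt: | P5 0-1 | P4 1-5 | P3 5-11 | P1 11-20 | P2 20-32 |
Completion: P1=20  P2=32  P3=11  P4=5  P5=1
Response(P5) = first start − arrival = 0 − 0 = 0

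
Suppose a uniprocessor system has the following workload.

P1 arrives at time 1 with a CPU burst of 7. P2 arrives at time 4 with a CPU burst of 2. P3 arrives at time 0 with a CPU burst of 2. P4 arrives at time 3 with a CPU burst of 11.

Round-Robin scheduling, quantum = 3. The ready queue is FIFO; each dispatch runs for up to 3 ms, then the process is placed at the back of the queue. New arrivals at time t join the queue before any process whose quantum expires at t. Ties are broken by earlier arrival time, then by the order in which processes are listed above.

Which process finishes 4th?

P4

Gantt: | P3 0-2 | P1 2-5 | P4 5-8 | P2 8-10 | P1 10-13 | P4 13-16 | P1 16-17 | P4 17-22 |
Completion: P1=17  P2=10  P3=2  P4=22
Turnaround (C−A): P1=16  P2=6  P3=2  P4=19
Finish order: P3 → P2 → P1 → P4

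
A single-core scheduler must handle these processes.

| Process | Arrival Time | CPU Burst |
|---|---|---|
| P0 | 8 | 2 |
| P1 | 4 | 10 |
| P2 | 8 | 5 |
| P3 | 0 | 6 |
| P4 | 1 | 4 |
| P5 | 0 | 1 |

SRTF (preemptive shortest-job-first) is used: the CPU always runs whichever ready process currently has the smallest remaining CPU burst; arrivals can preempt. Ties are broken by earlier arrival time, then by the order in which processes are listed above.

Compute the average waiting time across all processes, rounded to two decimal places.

Schedule: | P5 0-1 | P4 1-5 | P3 5-8 | P0 8-10 | P3 10-13 | P2 13-18 | P1 18-28 |
Completion: P0=10  P1=28  P2=18  P3=13  P4=5  P5=1
Turnaround (C−A): P0=2  P1=24  P2=10  P3=13  P4=4  P5=1
Waiting times: P0=0, P1=14, P2=5, P3=7, P4=0, P5=0
Average waiting = (0+14+5+7+0+0) / 6 = 26/6 = 4.33

4.33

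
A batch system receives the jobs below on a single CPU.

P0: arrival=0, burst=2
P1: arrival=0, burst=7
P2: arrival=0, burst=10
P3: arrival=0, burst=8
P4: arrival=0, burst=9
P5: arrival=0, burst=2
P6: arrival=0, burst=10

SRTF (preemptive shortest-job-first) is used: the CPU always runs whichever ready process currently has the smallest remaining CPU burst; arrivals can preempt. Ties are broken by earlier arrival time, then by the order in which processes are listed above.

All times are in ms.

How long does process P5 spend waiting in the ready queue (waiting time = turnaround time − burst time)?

2

Timeline: | P0 0-2 | P5 2-4 | P1 4-11 | P3 11-19 | P4 19-28 | P2 28-38 | P6 38-48 |
Completion: P0=2  P1=11  P2=38  P3=19  P4=28  P5=4  P6=48
Turnaround (C−A): P0=2  P1=11  P2=38  P3=19  P4=28  P5=4  P6=48
Waiting(P5) = turnaround − burst = 4 − 2 = 2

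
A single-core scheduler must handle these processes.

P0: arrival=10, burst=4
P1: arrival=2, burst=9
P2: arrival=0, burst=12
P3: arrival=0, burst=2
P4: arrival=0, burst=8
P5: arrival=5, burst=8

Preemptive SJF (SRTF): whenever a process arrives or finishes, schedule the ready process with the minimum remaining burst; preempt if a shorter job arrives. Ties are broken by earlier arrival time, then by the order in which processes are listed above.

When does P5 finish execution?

Gantt: | P3 0-2 | P4 2-10 | P0 10-14 | P5 14-22 | P1 22-31 | P2 31-43 |
Completion: P0=14  P1=31  P2=43  P3=2  P4=10  P5=22
Turnaround (C−A): P0=4  P1=29  P2=43  P3=2  P4=10  P5=17

22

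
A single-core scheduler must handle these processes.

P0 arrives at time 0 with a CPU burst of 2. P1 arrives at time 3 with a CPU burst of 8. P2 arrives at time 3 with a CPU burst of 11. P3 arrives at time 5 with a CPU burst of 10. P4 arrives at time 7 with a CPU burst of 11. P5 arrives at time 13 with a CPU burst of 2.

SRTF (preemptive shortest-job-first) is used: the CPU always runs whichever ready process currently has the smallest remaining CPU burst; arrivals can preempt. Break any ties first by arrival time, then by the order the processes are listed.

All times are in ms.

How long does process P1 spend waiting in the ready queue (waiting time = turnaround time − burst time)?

0

Timeline: | P0 0-2 | idle 2-3 | P1 3-11 | P3 11-13 | P5 13-15 | P3 15-23 | P2 23-34 | P4 34-45 |
Completion: P0=2  P1=11  P2=34  P3=23  P4=45  P5=15
Turnaround (C−A): P0=2  P1=8  P2=31  P3=18  P4=38  P5=2
Waiting(P1) = turnaround − burst = 8 − 8 = 0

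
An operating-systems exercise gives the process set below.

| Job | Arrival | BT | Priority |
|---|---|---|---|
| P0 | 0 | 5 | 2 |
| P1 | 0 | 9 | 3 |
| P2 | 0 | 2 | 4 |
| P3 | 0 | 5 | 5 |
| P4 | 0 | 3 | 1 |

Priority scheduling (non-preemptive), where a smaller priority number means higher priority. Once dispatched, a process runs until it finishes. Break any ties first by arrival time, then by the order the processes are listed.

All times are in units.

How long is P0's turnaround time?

8

Schedule: | P4 0-3 | P0 3-8 | P1 8-17 | P2 17-19 | P3 19-24 |
Completion: P0=8  P1=17  P2=19  P3=24  P4=3
Turnaround (C−A): P0=8  P1=17  P2=19  P3=24  P4=3
Turnaround(P0) = completion − arrival = 8 − 0 = 8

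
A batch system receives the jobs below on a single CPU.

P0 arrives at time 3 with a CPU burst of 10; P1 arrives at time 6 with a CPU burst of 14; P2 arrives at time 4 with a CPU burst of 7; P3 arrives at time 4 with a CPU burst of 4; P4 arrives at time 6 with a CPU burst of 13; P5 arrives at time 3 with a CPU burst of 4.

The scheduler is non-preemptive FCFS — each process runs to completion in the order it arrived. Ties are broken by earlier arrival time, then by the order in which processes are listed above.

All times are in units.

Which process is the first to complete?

Gantt: | idle 0-3 | P0 3-13 | P5 13-17 | P2 17-24 | P3 24-28 | P1 28-42 | P4 42-55 |
Completion: P0=13  P1=42  P2=24  P3=28  P4=55  P5=17
Turnaround (C−A): P0=10  P1=36  P2=20  P3=24  P4=49  P5=14
Finish order: P0 → P5 → P2 → P3 → P1 → P4

P0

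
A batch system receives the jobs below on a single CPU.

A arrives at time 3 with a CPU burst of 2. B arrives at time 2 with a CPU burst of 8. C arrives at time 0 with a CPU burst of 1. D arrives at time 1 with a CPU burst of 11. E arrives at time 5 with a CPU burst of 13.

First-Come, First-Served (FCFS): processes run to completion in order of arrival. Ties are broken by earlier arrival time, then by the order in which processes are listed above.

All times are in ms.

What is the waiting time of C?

0

Timeline: | C 0-1 | D 1-12 | B 12-20 | A 20-22 | E 22-35 |
Completion: A=22  B=20  C=1  D=12  E=35
Turnaround (C−A): A=19  B=18  C=1  D=11  E=30
Waiting(C) = turnaround − burst = 1 − 1 = 0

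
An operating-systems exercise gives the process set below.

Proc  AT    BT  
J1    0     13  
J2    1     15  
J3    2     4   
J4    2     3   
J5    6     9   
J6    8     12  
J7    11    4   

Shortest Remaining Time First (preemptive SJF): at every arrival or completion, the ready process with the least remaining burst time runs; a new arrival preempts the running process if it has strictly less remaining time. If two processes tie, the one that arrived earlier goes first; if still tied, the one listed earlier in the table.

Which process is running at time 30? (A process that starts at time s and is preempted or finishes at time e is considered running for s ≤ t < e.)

Timeline: | J1 0-2 | J4 2-5 | J3 5-9 | J5 9-11 | J7 11-15 | J5 15-22 | J1 22-33 | J6 33-45 | J2 45-60 |
Completion: J1=33  J2=60  J3=9  J4=5  J5=22  J6=45  J7=15
Turnaround (C−A): J1=33  J2=59  J3=7  J4=3  J5=16  J6=37  J7=4

J1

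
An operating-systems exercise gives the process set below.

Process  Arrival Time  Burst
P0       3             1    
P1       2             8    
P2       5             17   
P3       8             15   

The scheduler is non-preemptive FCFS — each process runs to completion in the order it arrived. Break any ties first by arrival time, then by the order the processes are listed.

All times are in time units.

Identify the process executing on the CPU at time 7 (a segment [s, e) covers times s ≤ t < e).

P1

Schedule: | idle 0-2 | P1 2-10 | P0 10-11 | P2 11-28 | P3 28-43 |
Completion: P0=11  P1=10  P2=28  P3=43
Turnaround (C−A): P0=8  P1=8  P2=23  P3=35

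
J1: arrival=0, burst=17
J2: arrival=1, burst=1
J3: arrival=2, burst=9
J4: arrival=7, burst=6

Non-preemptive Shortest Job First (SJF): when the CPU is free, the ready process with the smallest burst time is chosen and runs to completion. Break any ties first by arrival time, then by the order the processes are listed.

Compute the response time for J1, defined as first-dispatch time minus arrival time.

0

Gantt: | J1 0-17 | J2 17-18 | J4 18-24 | J3 24-33 |
Completion: J1=17  J2=18  J3=33  J4=24
Turnaround (C−A): J1=17  J2=17  J3=31  J4=17
Response(J1) = first start − arrival = 0 − 0 = 0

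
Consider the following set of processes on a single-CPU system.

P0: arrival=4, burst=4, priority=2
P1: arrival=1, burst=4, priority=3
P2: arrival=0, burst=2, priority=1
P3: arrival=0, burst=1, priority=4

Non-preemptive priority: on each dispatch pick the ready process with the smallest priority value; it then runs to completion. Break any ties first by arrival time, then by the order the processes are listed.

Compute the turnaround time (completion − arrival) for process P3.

Gantt: | P2 0-2 | P1 2-6 | P0 6-10 | P3 10-11 |
Completion: P0=10  P1=6  P2=2  P3=11
Turnaround(P3) = completion − arrival = 11 − 0 = 11

11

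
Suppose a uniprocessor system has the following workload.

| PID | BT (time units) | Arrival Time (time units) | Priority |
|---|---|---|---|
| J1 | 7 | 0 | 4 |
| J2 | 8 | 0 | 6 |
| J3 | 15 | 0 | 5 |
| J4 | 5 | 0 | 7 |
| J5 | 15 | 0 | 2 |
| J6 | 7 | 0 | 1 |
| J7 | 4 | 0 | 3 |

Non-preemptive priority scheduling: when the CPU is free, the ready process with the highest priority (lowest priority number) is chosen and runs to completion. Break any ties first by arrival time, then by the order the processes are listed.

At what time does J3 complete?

48

Timeline: | J6 0-7 | J5 7-22 | J7 22-26 | J1 26-33 | J3 33-48 | J2 48-56 | J4 56-61 |
Completion: J1=33  J2=56  J3=48  J4=61  J5=22  J6=7  J7=26
Turnaround (C−A): J1=33  J2=56  J3=48  J4=61  J5=22  J6=7  J7=26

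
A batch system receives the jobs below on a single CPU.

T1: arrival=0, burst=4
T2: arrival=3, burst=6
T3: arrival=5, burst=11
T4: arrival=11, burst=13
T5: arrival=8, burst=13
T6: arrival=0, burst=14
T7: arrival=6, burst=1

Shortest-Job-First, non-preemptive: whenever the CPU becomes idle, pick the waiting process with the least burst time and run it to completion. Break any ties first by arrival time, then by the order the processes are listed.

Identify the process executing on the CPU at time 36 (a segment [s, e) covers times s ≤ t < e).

T4

Timeline: | T1 0-4 | T2 4-10 | T7 10-11 | T3 11-22 | T5 22-35 | T4 35-48 | T6 48-62 |
Completion: T1=4  T2=10  T3=22  T4=48  T5=35  T6=62  T7=11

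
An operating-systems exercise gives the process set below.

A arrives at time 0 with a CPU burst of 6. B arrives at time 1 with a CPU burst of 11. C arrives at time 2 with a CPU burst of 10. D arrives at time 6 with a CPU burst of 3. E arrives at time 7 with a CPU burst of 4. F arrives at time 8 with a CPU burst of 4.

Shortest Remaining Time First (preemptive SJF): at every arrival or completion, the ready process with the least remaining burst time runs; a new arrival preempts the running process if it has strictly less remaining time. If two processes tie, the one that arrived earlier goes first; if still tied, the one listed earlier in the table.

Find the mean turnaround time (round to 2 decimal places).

Gantt: | A 0-6 | D 6-9 | E 9-13 | F 13-17 | C 17-27 | B 27-38 |
Completion: A=6  B=38  C=27  D=9  E=13  F=17
Turnaround times: A=6, B=37, C=25, D=3, E=6, F=9
Average turnaround = (6+37+25+3+6+9) / 6 = 86/6 = 14.33

14.33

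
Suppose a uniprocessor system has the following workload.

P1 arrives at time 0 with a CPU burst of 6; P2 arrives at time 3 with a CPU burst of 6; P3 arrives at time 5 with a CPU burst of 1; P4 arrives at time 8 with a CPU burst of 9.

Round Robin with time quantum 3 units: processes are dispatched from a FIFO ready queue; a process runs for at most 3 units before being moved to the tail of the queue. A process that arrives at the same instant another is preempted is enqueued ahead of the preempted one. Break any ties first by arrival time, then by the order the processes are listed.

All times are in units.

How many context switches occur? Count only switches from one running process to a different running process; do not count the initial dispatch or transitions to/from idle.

Timeline: | P1 0-3 | P2 3-6 | P1 6-9 | P3 9-10 | P2 10-13 | P4 13-22 |
Completion: P1=9  P2=13  P3=10  P4=22
Turnaround (C−A): P1=9  P2=10  P3=5  P4=14

5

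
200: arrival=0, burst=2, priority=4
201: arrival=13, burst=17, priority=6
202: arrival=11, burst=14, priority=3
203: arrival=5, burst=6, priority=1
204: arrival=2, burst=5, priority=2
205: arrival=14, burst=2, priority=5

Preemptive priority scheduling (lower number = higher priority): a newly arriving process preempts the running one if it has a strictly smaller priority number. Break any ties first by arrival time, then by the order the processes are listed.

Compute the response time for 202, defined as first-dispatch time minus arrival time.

2

Schedule: | 200 0-2 | 204 2-5 | 203 5-11 | 204 11-13 | 202 13-27 | 205 27-29 | 201 29-46 |
Completion: 200=2  201=46  202=27  203=11  204=13  205=29
Turnaround (C−A): 200=2  201=33  202=16  203=6  204=11  205=15
Response(202) = first start − arrival = 13 − 11 = 2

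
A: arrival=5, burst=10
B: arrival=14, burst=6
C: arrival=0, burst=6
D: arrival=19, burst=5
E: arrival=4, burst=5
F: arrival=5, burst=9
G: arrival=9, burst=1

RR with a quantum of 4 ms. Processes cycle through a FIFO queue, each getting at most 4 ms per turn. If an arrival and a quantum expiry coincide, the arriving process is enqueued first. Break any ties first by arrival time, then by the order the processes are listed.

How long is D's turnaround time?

Gantt: | C 0-4 | E 4-8 | C 8-10 | A 10-14 | F 14-18 | E 18-19 | G 19-20 | B 20-24 | A 24-28 | F 28-32 | D 32-36 | B 36-38 | A 38-40 | F 40-41 | D 41-42 |
Completion: A=40  B=38  C=10  D=42  E=19  F=41  G=20
Turnaround(D) = completion − arrival = 42 − 19 = 23

23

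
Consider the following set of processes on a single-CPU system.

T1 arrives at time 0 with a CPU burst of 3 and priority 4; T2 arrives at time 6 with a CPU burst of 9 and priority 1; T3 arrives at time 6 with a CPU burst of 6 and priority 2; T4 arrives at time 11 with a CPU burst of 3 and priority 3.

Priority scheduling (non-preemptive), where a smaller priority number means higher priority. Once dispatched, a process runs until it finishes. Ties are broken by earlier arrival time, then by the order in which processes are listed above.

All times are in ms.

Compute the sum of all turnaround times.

40

Timeline: | T1 0-3 | idle 3-6 | T2 6-15 | T3 15-21 | T4 21-24 |
Completion: T1=3  T2=15  T3=21  T4=24
Turnaround = completion − arrival: T1=3, T2=9, T3=15, T4=13
Total turnaround = 3 + 9 + 15 + 13 = 40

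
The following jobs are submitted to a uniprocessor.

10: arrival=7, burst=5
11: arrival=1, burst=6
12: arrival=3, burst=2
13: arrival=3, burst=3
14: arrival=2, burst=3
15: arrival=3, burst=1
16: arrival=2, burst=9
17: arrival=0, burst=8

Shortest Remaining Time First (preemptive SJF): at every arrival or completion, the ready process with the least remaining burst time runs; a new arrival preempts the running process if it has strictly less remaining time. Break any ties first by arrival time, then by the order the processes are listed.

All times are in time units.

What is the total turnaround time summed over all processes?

110

Timeline: | 17 0-1 | 11 1-2 | 14 2-3 | 15 3-4 | 14 4-6 | 12 6-8 | 13 8-11 | 11 11-16 | 10 16-21 | 17 21-28 | 16 28-37 |
Completion: 10=21  11=16  12=8  13=11  14=6  15=4  16=37  17=28
Turnaround = completion − arrival: 10=14, 11=15, 12=5, 13=8, 14=4, 15=1, 16=35, 17=28
Total turnaround = 14 + 15 + 5 + 8 + 4 + 1 + 35 + 28 = 110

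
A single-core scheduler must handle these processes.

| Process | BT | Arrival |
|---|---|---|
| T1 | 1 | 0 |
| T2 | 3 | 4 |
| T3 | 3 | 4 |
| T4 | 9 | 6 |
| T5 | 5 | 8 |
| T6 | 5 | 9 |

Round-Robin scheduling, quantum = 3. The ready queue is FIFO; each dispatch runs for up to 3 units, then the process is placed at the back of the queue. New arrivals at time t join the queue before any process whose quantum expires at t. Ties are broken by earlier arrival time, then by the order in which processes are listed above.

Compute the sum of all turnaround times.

Timeline: | T1 0-1 | idle 1-4 | T2 4-7 | T3 7-10 | T4 10-13 | T5 13-16 | T6 16-19 | T4 19-22 | T5 22-24 | T6 24-26 | T4 26-29 |
Completion: T1=1  T2=7  T3=10  T4=29  T5=24  T6=26
Turnaround = completion − arrival: T1=1, T2=3, T3=6, T4=23, T5=16, T6=17
Total turnaround = 1 + 3 + 6 + 23 + 16 + 17 = 66

66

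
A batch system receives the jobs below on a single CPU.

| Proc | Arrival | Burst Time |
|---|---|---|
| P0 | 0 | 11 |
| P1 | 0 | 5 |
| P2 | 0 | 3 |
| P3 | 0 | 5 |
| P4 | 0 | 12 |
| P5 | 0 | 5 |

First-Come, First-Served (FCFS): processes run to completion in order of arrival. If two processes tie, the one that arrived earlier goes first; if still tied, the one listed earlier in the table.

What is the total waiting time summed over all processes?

Gantt: | P0 0-11 | P1 11-16 | P2 16-19 | P3 19-24 | P4 24-36 | P5 36-41 |
Completion: P0=11  P1=16  P2=19  P3=24  P4=36  P5=41
Turnaround (C−A): P0=11  P1=16  P2=19  P3=24  P4=36  P5=41
Waiting = turnaround − burst: P0=0, P1=11, P2=16, P3=19, P4=24, P5=36
Total waiting = 0 + 11 + 16 + 19 + 24 + 36 = 106

106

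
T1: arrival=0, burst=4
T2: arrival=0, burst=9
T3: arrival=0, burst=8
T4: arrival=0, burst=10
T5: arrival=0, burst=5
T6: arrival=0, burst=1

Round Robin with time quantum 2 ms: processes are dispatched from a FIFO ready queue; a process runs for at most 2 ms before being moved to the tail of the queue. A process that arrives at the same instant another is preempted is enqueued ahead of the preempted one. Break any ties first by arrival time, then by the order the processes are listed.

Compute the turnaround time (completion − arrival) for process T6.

11

Timeline: | T1 0-2 | T2 2-4 | T3 4-6 | T4 6-8 | T5 8-10 | T6 10-11 | T1 11-13 | T2 13-15 | T3 15-17 | T4 17-19 | T5 19-21 | T2 21-23 | T3 23-25 | T4 25-27 | T5 27-28 | T2 28-30 | T3 30-32 | T4 32-34 | T2 34-35 | T4 35-37 |
Completion: T1=13  T2=35  T3=32  T4=37  T5=28  T6=11
Turnaround (C−A): T1=13  T2=35  T3=32  T4=37  T5=28  T6=11
Turnaround(T6) = completion − arrival = 11 − 0 = 11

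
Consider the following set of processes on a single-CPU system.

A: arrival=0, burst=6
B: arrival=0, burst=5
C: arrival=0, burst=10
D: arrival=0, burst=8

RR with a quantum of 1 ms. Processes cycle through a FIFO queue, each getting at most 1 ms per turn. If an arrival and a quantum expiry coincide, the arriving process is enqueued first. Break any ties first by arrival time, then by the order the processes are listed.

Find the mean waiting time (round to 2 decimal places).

16.50

Timeline: | A 0-1 | B 1-2 | C 2-3 | D 3-4 | A 4-5 | B 5-6 | C 6-7 | D 7-8 | A 8-9 | B 9-10 | C 10-11 | D 11-12 | A 12-13 | B 13-14 | C 14-15 | D 15-16 | A 16-17 | B 17-18 | C 18-19 | D 19-20 | A 20-21 | C 21-22 | D 22-23 | C 23-24 | D 24-25 | C 25-26 | D 26-27 | C 27-29 |
Completion: A=21  B=18  C=29  D=27
Turnaround (C−A): A=21  B=18  C=29  D=27
Waiting times: A=15, B=13, C=19, D=19
Average waiting = (15+13+19+19) / 4 = 66/4 = 16.50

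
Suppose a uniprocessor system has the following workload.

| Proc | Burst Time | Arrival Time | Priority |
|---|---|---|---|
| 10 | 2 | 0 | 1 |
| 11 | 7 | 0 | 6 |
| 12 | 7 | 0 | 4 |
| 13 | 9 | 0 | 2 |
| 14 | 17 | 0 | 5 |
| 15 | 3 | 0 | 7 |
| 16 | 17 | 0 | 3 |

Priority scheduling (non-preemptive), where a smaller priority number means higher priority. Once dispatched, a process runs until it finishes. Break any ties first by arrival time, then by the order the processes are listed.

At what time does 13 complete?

Schedule: | 10 0-2 | 13 2-11 | 16 11-28 | 12 28-35 | 14 35-52 | 11 52-59 | 15 59-62 |
Completion: 10=2  11=59  12=35  13=11  14=52  15=62  16=28
Turnaround (C−A): 10=2  11=59  12=35  13=11  14=52  15=62  16=28

11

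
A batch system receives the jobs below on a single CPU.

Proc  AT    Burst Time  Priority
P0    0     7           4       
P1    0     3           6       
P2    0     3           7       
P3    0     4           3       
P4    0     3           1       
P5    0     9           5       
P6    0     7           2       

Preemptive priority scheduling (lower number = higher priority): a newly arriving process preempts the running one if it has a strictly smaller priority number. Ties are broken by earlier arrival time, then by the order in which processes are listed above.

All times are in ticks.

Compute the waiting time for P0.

14

Gantt: | P4 0-3 | P6 3-10 | P3 10-14 | P0 14-21 | P5 21-30 | P1 30-33 | P2 33-36 |
Completion: P0=21  P1=33  P2=36  P3=14  P4=3  P5=30  P6=10
Turnaround (C−A): P0=21  P1=33  P2=36  P3=14  P4=3  P5=30  P6=10
Waiting(P0) = turnaround − burst = 21 − 7 = 14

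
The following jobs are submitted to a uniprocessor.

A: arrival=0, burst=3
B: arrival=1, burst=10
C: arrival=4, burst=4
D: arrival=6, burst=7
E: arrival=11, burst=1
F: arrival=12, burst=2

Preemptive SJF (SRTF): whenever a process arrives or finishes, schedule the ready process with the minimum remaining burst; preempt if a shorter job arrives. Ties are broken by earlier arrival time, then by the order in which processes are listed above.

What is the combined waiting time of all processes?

21

Schedule: | A 0-3 | B 3-4 | C 4-8 | D 8-11 | E 11-12 | F 12-14 | D 14-18 | B 18-27 |
Completion: A=3  B=27  C=8  D=18  E=12  F=14
Turnaround (C−A): A=3  B=26  C=4  D=12  E=1  F=2
Waiting = turnaround − burst: A=0, B=16, C=0, D=5, E=0, F=0
Total waiting = 0 + 16 + 0 + 5 + 0 + 0 = 21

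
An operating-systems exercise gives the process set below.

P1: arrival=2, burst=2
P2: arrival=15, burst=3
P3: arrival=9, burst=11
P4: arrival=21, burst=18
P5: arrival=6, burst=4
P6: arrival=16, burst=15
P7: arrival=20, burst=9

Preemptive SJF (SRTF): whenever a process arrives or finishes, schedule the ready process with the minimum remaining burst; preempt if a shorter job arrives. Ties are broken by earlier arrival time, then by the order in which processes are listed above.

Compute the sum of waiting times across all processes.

52

Timeline: | idle 0-2 | P1 2-4 | idle 4-6 | P5 6-10 | P3 10-15 | P2 15-18 | P3 18-24 | P7 24-33 | P6 33-48 | P4 48-66 |
Completion: P1=4  P2=18  P3=24  P4=66  P5=10  P6=48  P7=33
Turnaround (C−A): P1=2  P2=3  P3=15  P4=45  P5=4  P6=32  P7=13
Waiting = turnaround − burst: P1=0, P2=0, P3=4, P4=27, P5=0, P6=17, P7=4
Total waiting = 0 + 0 + 4 + 27 + 0 + 17 + 4 = 52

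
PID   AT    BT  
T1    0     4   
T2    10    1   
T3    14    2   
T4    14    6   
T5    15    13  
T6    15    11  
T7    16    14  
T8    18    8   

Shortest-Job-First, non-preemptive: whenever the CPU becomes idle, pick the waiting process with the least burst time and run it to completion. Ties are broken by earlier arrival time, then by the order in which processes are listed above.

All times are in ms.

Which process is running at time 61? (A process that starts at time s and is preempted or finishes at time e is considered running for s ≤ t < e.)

Schedule: | T1 0-4 | idle 4-10 | T2 10-11 | idle 11-14 | T3 14-16 | T4 16-22 | T8 22-30 | T6 30-41 | T5 41-54 | T7 54-68 |
Completion: T1=4  T2=11  T3=16  T4=22  T5=54  T6=41  T7=68  T8=30
Turnaround (C−A): T1=4  T2=1  T3=2  T4=8  T5=39  T6=26  T7=52  T8=12

T7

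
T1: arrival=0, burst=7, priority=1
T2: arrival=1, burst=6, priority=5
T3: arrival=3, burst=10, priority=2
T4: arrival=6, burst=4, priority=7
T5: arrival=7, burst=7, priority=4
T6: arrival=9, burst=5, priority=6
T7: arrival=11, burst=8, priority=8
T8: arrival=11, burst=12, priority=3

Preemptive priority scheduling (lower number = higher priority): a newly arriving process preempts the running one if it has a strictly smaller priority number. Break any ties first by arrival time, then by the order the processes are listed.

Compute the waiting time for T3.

4

Schedule: | T1 0-7 | T3 7-17 | T8 17-29 | T5 29-36 | T2 36-42 | T6 42-47 | T4 47-51 | T7 51-59 |
Completion: T1=7  T2=42  T3=17  T4=51  T5=36  T6=47  T7=59  T8=29
Turnaround (C−A): T1=7  T2=41  T3=14  T4=45  T5=29  T6=38  T7=48  T8=18
Waiting(T3) = turnaround − burst = 14 − 10 = 4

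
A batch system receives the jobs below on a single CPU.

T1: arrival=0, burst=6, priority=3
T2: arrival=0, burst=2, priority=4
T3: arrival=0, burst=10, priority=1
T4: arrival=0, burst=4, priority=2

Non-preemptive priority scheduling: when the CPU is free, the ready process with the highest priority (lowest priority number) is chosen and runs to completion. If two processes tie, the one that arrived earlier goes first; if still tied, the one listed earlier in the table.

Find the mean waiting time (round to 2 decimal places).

11.00

Timeline: | T3 0-10 | T4 10-14 | T1 14-20 | T2 20-22 |
Completion: T1=20  T2=22  T3=10  T4=14
Turnaround (C−A): T1=20  T2=22  T3=10  T4=14
Waiting times: T1=14, T2=20, T3=0, T4=10
Average waiting = (14+20+0+10) / 4 = 44/4 = 11.00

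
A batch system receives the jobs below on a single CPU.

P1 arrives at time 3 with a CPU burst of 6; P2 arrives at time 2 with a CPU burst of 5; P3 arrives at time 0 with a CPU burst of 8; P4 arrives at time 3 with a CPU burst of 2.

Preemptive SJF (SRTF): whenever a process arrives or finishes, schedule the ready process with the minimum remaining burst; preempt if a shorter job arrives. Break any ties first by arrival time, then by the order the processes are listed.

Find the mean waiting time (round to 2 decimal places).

5.25

Schedule: | P3 0-2 | P2 2-3 | P4 3-5 | P2 5-9 | P3 9-15 | P1 15-21 |
Completion: P1=21  P2=9  P3=15  P4=5
Turnaround (C−A): P1=18  P2=7  P3=15  P4=2
Waiting times: P1=12, P2=2, P3=7, P4=0
Average waiting = (12+2+7+0) / 4 = 21/4 = 5.25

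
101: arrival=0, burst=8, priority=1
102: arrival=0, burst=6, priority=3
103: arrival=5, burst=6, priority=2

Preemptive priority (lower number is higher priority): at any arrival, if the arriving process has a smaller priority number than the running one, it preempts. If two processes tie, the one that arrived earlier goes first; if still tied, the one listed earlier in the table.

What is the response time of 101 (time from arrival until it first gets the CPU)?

0

Timeline: | 101 0-8 | 103 8-14 | 102 14-20 |
Completion: 101=8  102=20  103=14
Turnaround (C−A): 101=8  102=20  103=9
Response(101) = first start − arrival = 0 − 0 = 0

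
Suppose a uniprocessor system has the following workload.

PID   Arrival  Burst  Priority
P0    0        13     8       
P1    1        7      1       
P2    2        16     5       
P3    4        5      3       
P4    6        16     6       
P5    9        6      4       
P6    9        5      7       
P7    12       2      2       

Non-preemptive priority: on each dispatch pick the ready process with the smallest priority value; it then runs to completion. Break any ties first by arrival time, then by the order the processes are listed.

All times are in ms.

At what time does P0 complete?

Schedule: | P0 0-13 | P1 13-20 | P7 20-22 | P3 22-27 | P5 27-33 | P2 33-49 | P4 49-65 | P6 65-70 |
Completion: P0=13  P1=20  P2=49  P3=27  P4=65  P5=33  P6=70  P7=22

13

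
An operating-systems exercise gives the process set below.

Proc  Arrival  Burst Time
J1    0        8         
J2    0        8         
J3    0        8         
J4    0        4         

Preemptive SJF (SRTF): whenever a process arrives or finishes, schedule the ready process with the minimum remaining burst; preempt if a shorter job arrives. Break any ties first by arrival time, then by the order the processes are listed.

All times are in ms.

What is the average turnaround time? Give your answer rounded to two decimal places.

Timeline: | J4 0-4 | J1 4-12 | J2 12-20 | J3 20-28 |
Completion: J1=12  J2=20  J3=28  J4=4
Turnaround (C−A): J1=12  J2=20  J3=28  J4=4
Turnaround times: J1=12, J2=20, J3=28, J4=4
Average turnaround = (12+20+28+4) / 4 = 64/4 = 16.00

16.00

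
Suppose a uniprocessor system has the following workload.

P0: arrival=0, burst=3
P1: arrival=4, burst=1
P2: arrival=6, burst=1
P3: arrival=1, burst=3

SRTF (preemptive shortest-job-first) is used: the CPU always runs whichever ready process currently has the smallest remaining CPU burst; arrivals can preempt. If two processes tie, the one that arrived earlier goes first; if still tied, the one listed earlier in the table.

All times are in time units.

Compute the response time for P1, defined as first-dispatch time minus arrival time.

0

Timeline: | P0 0-3 | P3 3-4 | P1 4-5 | P3 5-7 | P2 7-8 |
Completion: P0=3  P1=5  P2=8  P3=7
Turnaround (C−A): P0=3  P1=1  P2=2  P3=6
Response(P1) = first start − arrival = 4 − 4 = 0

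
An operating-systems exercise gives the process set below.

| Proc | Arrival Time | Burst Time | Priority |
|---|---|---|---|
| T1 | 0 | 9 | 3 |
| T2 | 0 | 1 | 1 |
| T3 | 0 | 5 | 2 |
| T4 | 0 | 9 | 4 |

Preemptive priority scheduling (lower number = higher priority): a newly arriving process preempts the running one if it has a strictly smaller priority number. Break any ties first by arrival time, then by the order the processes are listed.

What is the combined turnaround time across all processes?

46

Schedule: | T2 0-1 | T3 1-6 | T1 6-15 | T4 15-24 |
Completion: T1=15  T2=1  T3=6  T4=24
Turnaround = completion − arrival: T1=15, T2=1, T3=6, T4=24
Total turnaround = 15 + 1 + 6 + 24 = 46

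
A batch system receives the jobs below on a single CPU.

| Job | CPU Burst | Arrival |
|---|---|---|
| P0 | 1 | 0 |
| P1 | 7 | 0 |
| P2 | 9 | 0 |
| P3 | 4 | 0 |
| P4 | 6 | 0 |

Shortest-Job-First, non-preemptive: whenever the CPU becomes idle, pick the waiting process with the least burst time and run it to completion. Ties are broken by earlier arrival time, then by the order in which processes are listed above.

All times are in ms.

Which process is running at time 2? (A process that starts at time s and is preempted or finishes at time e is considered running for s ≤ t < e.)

P3

Gantt: | P0 0-1 | P3 1-5 | P4 5-11 | P1 11-18 | P2 18-27 |
Completion: P0=1  P1=18  P2=27  P3=5  P4=11
Turnaround (C−A): P0=1  P1=18  P2=27  P3=5  P4=11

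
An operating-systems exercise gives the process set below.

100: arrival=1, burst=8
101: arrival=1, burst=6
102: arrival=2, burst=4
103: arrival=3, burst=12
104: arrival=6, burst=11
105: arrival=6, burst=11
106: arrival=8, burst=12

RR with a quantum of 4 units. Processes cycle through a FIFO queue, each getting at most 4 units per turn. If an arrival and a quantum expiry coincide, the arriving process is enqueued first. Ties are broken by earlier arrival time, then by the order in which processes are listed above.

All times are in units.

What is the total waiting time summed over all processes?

Gantt: | idle 0-1 | 100 1-5 | 101 5-9 | 102 9-13 | 103 13-17 | 100 17-21 | 104 21-25 | 105 25-29 | 106 29-33 | 101 33-35 | 103 35-39 | 104 39-43 | 105 43-47 | 106 47-51 | 103 51-55 | 104 55-58 | 105 58-61 | 106 61-65 |
Completion: 100=21  101=35  102=13  103=55  104=58  105=61  106=65
Waiting = turnaround − burst: 100=12, 101=28, 102=7, 103=40, 104=41, 105=44, 106=45
Total waiting = 12 + 28 + 7 + 40 + 41 + 44 + 45 = 217

217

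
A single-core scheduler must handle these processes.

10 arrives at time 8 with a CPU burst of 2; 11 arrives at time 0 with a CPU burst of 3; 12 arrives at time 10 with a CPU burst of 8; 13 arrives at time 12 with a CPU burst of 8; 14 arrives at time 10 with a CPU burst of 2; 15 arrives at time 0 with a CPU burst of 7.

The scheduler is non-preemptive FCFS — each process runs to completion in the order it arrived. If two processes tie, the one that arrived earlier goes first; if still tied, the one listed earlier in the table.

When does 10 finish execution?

Schedule: | 11 0-3 | 15 3-10 | 10 10-12 | 12 12-20 | 14 20-22 | 13 22-30 |
Completion: 10=12  11=3  12=20  13=30  14=22  15=10

12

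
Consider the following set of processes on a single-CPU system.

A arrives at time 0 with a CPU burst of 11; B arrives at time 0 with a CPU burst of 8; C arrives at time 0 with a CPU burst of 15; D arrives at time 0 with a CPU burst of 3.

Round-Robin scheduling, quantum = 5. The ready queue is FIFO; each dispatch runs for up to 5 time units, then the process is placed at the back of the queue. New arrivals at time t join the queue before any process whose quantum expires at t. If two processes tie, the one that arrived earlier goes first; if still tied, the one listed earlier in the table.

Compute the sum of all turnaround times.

Schedule: | A 0-5 | B 5-10 | C 10-15 | D 15-18 | A 18-23 | B 23-26 | C 26-31 | A 31-32 | C 32-37 |
Completion: A=32  B=26  C=37  D=18
Turnaround (C−A): A=32  B=26  C=37  D=18
Turnaround = completion − arrival: A=32, B=26, C=37, D=18
Total turnaround = 32 + 26 + 37 + 18 = 113

113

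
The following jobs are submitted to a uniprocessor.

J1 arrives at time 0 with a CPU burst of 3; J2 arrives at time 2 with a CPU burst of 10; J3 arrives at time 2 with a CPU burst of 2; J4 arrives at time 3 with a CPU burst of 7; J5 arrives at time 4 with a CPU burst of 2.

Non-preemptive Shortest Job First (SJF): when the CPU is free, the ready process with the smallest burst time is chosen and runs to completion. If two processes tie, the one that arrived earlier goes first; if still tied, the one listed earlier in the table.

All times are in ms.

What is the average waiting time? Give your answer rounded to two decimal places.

3.60

Schedule: | J1 0-3 | J3 3-5 | J5 5-7 | J4 7-14 | J2 14-24 |
Completion: J1=3  J2=24  J3=5  J4=14  J5=7
Waiting times: J1=0, J2=12, J3=1, J4=4, J5=1
Average waiting = (0+12+1+4+1) / 5 = 18/5 = 3.60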